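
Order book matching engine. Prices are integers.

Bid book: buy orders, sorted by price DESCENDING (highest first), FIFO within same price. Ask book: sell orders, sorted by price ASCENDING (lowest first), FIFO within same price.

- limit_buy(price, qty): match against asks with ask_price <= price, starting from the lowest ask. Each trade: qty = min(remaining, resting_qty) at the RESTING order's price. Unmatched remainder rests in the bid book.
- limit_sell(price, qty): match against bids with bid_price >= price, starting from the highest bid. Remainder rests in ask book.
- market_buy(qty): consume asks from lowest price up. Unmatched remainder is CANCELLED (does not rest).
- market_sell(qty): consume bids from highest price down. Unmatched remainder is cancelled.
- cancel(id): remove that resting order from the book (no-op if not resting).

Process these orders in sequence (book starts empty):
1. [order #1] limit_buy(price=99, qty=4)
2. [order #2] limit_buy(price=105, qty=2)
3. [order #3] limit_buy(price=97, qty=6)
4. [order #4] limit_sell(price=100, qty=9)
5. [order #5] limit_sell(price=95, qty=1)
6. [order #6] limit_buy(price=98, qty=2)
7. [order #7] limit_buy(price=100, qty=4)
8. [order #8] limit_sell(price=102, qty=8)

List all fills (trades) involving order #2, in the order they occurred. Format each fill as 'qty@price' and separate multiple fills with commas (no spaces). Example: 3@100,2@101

After op 1 [order #1] limit_buy(price=99, qty=4): fills=none; bids=[#1:4@99] asks=[-]
After op 2 [order #2] limit_buy(price=105, qty=2): fills=none; bids=[#2:2@105 #1:4@99] asks=[-]
After op 3 [order #3] limit_buy(price=97, qty=6): fills=none; bids=[#2:2@105 #1:4@99 #3:6@97] asks=[-]
After op 4 [order #4] limit_sell(price=100, qty=9): fills=#2x#4:2@105; bids=[#1:4@99 #3:6@97] asks=[#4:7@100]
After op 5 [order #5] limit_sell(price=95, qty=1): fills=#1x#5:1@99; bids=[#1:3@99 #3:6@97] asks=[#4:7@100]
After op 6 [order #6] limit_buy(price=98, qty=2): fills=none; bids=[#1:3@99 #6:2@98 #3:6@97] asks=[#4:7@100]
After op 7 [order #7] limit_buy(price=100, qty=4): fills=#7x#4:4@100; bids=[#1:3@99 #6:2@98 #3:6@97] asks=[#4:3@100]
After op 8 [order #8] limit_sell(price=102, qty=8): fills=none; bids=[#1:3@99 #6:2@98 #3:6@97] asks=[#4:3@100 #8:8@102]

Answer: 2@105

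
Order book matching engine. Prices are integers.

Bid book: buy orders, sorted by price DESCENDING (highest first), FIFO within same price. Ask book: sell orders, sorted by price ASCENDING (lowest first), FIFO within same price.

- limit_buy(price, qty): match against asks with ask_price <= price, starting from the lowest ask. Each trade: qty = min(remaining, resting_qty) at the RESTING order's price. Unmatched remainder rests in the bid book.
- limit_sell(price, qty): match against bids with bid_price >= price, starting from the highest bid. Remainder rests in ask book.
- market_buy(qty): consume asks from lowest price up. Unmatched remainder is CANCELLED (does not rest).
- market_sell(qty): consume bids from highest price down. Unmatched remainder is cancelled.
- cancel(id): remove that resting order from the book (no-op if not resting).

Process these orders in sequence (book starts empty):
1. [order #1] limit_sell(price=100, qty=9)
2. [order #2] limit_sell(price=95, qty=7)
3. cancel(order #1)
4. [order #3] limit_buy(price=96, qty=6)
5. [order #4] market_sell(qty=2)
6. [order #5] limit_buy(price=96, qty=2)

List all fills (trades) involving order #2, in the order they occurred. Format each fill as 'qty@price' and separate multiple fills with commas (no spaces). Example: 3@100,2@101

Answer: 6@95,1@95

Derivation:
After op 1 [order #1] limit_sell(price=100, qty=9): fills=none; bids=[-] asks=[#1:9@100]
After op 2 [order #2] limit_sell(price=95, qty=7): fills=none; bids=[-] asks=[#2:7@95 #1:9@100]
After op 3 cancel(order #1): fills=none; bids=[-] asks=[#2:7@95]
After op 4 [order #3] limit_buy(price=96, qty=6): fills=#3x#2:6@95; bids=[-] asks=[#2:1@95]
After op 5 [order #4] market_sell(qty=2): fills=none; bids=[-] asks=[#2:1@95]
After op 6 [order #5] limit_buy(price=96, qty=2): fills=#5x#2:1@95; bids=[#5:1@96] asks=[-]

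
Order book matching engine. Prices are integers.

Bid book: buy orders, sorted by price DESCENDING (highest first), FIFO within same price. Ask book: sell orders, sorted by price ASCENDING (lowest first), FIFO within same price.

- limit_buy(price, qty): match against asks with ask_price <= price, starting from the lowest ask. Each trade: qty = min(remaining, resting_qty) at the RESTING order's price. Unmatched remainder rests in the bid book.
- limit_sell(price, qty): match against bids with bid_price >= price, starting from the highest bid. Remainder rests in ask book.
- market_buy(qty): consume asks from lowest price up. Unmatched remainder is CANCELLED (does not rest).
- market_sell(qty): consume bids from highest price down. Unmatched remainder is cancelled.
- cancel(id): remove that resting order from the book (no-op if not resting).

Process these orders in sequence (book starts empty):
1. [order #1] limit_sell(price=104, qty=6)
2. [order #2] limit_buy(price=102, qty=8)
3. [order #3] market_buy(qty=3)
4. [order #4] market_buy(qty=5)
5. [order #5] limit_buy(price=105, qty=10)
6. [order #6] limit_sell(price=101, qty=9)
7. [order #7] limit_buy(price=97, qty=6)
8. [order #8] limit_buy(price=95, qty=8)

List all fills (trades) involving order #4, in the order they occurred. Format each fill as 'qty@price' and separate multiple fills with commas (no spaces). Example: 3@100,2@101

Answer: 3@104

Derivation:
After op 1 [order #1] limit_sell(price=104, qty=6): fills=none; bids=[-] asks=[#1:6@104]
After op 2 [order #2] limit_buy(price=102, qty=8): fills=none; bids=[#2:8@102] asks=[#1:6@104]
After op 3 [order #3] market_buy(qty=3): fills=#3x#1:3@104; bids=[#2:8@102] asks=[#1:3@104]
After op 4 [order #4] market_buy(qty=5): fills=#4x#1:3@104; bids=[#2:8@102] asks=[-]
After op 5 [order #5] limit_buy(price=105, qty=10): fills=none; bids=[#5:10@105 #2:8@102] asks=[-]
After op 6 [order #6] limit_sell(price=101, qty=9): fills=#5x#6:9@105; bids=[#5:1@105 #2:8@102] asks=[-]
After op 7 [order #7] limit_buy(price=97, qty=6): fills=none; bids=[#5:1@105 #2:8@102 #7:6@97] asks=[-]
After op 8 [order #8] limit_buy(price=95, qty=8): fills=none; bids=[#5:1@105 #2:8@102 #7:6@97 #8:8@95] asks=[-]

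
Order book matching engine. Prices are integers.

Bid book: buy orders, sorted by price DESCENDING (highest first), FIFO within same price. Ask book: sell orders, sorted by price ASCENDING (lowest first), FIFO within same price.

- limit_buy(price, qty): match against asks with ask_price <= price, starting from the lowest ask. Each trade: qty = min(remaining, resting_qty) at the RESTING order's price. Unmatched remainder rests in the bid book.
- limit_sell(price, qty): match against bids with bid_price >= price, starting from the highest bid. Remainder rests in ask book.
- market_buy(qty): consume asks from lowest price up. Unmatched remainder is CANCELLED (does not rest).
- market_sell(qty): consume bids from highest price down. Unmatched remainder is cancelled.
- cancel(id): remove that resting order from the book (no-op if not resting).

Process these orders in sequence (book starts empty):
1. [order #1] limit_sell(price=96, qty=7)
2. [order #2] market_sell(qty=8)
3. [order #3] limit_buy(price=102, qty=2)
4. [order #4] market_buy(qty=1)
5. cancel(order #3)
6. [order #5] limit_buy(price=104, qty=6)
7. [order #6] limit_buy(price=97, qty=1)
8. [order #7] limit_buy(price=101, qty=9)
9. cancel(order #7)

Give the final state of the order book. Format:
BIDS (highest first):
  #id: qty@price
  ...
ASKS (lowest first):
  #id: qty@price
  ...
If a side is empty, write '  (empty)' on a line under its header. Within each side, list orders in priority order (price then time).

Answer: BIDS (highest first):
  #5: 2@104
  #6: 1@97
ASKS (lowest first):
  (empty)

Derivation:
After op 1 [order #1] limit_sell(price=96, qty=7): fills=none; bids=[-] asks=[#1:7@96]
After op 2 [order #2] market_sell(qty=8): fills=none; bids=[-] asks=[#1:7@96]
After op 3 [order #3] limit_buy(price=102, qty=2): fills=#3x#1:2@96; bids=[-] asks=[#1:5@96]
After op 4 [order #4] market_buy(qty=1): fills=#4x#1:1@96; bids=[-] asks=[#1:4@96]
After op 5 cancel(order #3): fills=none; bids=[-] asks=[#1:4@96]
After op 6 [order #5] limit_buy(price=104, qty=6): fills=#5x#1:4@96; bids=[#5:2@104] asks=[-]
After op 7 [order #6] limit_buy(price=97, qty=1): fills=none; bids=[#5:2@104 #6:1@97] asks=[-]
After op 8 [order #7] limit_buy(price=101, qty=9): fills=none; bids=[#5:2@104 #7:9@101 #6:1@97] asks=[-]
After op 9 cancel(order #7): fills=none; bids=[#5:2@104 #6:1@97] asks=[-]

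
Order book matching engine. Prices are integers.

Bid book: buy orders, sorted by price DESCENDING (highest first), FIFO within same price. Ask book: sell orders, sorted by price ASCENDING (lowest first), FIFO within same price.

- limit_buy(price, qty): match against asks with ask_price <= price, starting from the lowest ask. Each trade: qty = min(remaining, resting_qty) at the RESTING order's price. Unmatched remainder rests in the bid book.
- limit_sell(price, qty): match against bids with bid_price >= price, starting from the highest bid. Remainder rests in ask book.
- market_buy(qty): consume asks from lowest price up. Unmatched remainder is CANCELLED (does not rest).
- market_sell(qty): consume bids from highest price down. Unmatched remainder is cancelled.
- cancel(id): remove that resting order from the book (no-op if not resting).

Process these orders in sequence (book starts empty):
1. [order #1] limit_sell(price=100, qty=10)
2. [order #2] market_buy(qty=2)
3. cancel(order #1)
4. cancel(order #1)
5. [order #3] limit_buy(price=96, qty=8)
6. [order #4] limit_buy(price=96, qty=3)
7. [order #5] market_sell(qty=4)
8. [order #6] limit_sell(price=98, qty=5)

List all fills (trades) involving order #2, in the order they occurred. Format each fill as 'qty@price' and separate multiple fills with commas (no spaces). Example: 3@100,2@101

After op 1 [order #1] limit_sell(price=100, qty=10): fills=none; bids=[-] asks=[#1:10@100]
After op 2 [order #2] market_buy(qty=2): fills=#2x#1:2@100; bids=[-] asks=[#1:8@100]
After op 3 cancel(order #1): fills=none; bids=[-] asks=[-]
After op 4 cancel(order #1): fills=none; bids=[-] asks=[-]
After op 5 [order #3] limit_buy(price=96, qty=8): fills=none; bids=[#3:8@96] asks=[-]
After op 6 [order #4] limit_buy(price=96, qty=3): fills=none; bids=[#3:8@96 #4:3@96] asks=[-]
After op 7 [order #5] market_sell(qty=4): fills=#3x#5:4@96; bids=[#3:4@96 #4:3@96] asks=[-]
After op 8 [order #6] limit_sell(price=98, qty=5): fills=none; bids=[#3:4@96 #4:3@96] asks=[#6:5@98]

Answer: 2@100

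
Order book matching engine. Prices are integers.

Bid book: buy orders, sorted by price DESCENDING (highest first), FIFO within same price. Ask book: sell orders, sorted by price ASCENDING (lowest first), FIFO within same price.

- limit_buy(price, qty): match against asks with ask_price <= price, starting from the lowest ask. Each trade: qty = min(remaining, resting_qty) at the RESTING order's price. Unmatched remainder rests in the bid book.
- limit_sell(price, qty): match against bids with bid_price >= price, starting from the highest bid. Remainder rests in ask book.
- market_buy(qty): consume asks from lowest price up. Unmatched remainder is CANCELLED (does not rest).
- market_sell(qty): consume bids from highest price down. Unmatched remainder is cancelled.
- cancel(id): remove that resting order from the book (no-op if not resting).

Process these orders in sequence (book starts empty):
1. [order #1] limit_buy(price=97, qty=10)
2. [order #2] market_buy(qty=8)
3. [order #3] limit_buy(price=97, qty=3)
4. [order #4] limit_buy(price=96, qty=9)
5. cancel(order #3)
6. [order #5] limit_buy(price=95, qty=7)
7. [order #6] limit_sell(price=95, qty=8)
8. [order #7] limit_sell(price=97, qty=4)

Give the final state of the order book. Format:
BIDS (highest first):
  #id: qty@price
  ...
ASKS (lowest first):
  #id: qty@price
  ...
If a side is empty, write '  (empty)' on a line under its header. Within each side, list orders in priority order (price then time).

Answer: BIDS (highest first):
  #4: 9@96
  #5: 7@95
ASKS (lowest first):
  #7: 2@97

Derivation:
After op 1 [order #1] limit_buy(price=97, qty=10): fills=none; bids=[#1:10@97] asks=[-]
After op 2 [order #2] market_buy(qty=8): fills=none; bids=[#1:10@97] asks=[-]
After op 3 [order #3] limit_buy(price=97, qty=3): fills=none; bids=[#1:10@97 #3:3@97] asks=[-]
After op 4 [order #4] limit_buy(price=96, qty=9): fills=none; bids=[#1:10@97 #3:3@97 #4:9@96] asks=[-]
After op 5 cancel(order #3): fills=none; bids=[#1:10@97 #4:9@96] asks=[-]
After op 6 [order #5] limit_buy(price=95, qty=7): fills=none; bids=[#1:10@97 #4:9@96 #5:7@95] asks=[-]
After op 7 [order #6] limit_sell(price=95, qty=8): fills=#1x#6:8@97; bids=[#1:2@97 #4:9@96 #5:7@95] asks=[-]
After op 8 [order #7] limit_sell(price=97, qty=4): fills=#1x#7:2@97; bids=[#4:9@96 #5:7@95] asks=[#7:2@97]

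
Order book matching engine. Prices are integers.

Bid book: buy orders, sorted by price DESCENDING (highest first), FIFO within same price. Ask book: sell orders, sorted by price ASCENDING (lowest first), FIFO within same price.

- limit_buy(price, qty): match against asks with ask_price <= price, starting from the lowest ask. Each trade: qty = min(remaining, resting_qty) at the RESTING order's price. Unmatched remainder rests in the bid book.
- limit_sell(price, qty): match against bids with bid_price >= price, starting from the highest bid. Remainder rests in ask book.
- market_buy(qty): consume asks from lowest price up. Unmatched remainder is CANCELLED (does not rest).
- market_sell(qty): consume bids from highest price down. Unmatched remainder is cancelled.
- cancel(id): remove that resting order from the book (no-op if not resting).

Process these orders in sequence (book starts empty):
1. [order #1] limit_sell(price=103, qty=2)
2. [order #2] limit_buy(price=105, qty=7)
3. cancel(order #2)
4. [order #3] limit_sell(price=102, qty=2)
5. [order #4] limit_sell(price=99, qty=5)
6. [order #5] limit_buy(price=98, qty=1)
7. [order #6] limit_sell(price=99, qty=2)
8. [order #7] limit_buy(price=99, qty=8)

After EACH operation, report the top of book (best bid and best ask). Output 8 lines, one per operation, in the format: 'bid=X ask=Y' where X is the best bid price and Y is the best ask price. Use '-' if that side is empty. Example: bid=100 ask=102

Answer: bid=- ask=103
bid=105 ask=-
bid=- ask=-
bid=- ask=102
bid=- ask=99
bid=98 ask=99
bid=98 ask=99
bid=99 ask=102

Derivation:
After op 1 [order #1] limit_sell(price=103, qty=2): fills=none; bids=[-] asks=[#1:2@103]
After op 2 [order #2] limit_buy(price=105, qty=7): fills=#2x#1:2@103; bids=[#2:5@105] asks=[-]
After op 3 cancel(order #2): fills=none; bids=[-] asks=[-]
After op 4 [order #3] limit_sell(price=102, qty=2): fills=none; bids=[-] asks=[#3:2@102]
After op 5 [order #4] limit_sell(price=99, qty=5): fills=none; bids=[-] asks=[#4:5@99 #3:2@102]
After op 6 [order #5] limit_buy(price=98, qty=1): fills=none; bids=[#5:1@98] asks=[#4:5@99 #3:2@102]
After op 7 [order #6] limit_sell(price=99, qty=2): fills=none; bids=[#5:1@98] asks=[#4:5@99 #6:2@99 #3:2@102]
After op 8 [order #7] limit_buy(price=99, qty=8): fills=#7x#4:5@99 #7x#6:2@99; bids=[#7:1@99 #5:1@98] asks=[#3:2@102]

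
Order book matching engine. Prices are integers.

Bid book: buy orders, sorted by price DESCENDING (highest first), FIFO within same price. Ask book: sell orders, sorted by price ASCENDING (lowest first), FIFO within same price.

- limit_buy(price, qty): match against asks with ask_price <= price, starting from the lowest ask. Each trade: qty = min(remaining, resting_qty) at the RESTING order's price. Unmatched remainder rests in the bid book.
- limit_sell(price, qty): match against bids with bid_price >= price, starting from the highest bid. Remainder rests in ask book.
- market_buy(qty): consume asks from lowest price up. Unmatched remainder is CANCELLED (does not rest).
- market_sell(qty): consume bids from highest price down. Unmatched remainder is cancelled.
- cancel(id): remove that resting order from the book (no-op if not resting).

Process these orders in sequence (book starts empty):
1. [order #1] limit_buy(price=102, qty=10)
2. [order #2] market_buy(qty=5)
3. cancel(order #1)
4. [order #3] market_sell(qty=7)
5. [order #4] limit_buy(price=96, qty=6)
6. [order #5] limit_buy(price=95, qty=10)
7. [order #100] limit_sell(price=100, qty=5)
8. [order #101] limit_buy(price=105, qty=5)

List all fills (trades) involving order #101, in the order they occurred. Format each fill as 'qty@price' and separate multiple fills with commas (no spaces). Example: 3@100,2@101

Answer: 5@100

Derivation:
After op 1 [order #1] limit_buy(price=102, qty=10): fills=none; bids=[#1:10@102] asks=[-]
After op 2 [order #2] market_buy(qty=5): fills=none; bids=[#1:10@102] asks=[-]
After op 3 cancel(order #1): fills=none; bids=[-] asks=[-]
After op 4 [order #3] market_sell(qty=7): fills=none; bids=[-] asks=[-]
After op 5 [order #4] limit_buy(price=96, qty=6): fills=none; bids=[#4:6@96] asks=[-]
After op 6 [order #5] limit_buy(price=95, qty=10): fills=none; bids=[#4:6@96 #5:10@95] asks=[-]
After op 7 [order #100] limit_sell(price=100, qty=5): fills=none; bids=[#4:6@96 #5:10@95] asks=[#100:5@100]
After op 8 [order #101] limit_buy(price=105, qty=5): fills=#101x#100:5@100; bids=[#4:6@96 #5:10@95] asks=[-]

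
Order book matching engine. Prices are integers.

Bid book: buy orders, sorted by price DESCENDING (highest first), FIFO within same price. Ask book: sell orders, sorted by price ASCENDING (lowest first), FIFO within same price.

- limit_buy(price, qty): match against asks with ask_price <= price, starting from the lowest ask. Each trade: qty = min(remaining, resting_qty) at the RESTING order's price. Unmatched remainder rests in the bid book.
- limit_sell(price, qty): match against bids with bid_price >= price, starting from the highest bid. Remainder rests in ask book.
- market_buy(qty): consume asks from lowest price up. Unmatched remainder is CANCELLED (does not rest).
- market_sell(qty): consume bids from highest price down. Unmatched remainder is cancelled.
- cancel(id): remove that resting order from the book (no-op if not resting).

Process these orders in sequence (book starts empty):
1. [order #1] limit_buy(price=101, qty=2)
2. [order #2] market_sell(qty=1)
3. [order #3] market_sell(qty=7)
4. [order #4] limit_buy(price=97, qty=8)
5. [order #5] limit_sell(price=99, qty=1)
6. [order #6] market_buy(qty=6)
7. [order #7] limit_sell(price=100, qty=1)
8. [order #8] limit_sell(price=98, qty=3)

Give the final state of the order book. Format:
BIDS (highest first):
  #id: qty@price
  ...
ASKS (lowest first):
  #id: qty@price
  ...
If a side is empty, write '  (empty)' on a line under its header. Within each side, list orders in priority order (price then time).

After op 1 [order #1] limit_buy(price=101, qty=2): fills=none; bids=[#1:2@101] asks=[-]
After op 2 [order #2] market_sell(qty=1): fills=#1x#2:1@101; bids=[#1:1@101] asks=[-]
After op 3 [order #3] market_sell(qty=7): fills=#1x#3:1@101; bids=[-] asks=[-]
After op 4 [order #4] limit_buy(price=97, qty=8): fills=none; bids=[#4:8@97] asks=[-]
After op 5 [order #5] limit_sell(price=99, qty=1): fills=none; bids=[#4:8@97] asks=[#5:1@99]
After op 6 [order #6] market_buy(qty=6): fills=#6x#5:1@99; bids=[#4:8@97] asks=[-]
After op 7 [order #7] limit_sell(price=100, qty=1): fills=none; bids=[#4:8@97] asks=[#7:1@100]
After op 8 [order #8] limit_sell(price=98, qty=3): fills=none; bids=[#4:8@97] asks=[#8:3@98 #7:1@100]

Answer: BIDS (highest first):
  #4: 8@97
ASKS (lowest first):
  #8: 3@98
  #7: 1@100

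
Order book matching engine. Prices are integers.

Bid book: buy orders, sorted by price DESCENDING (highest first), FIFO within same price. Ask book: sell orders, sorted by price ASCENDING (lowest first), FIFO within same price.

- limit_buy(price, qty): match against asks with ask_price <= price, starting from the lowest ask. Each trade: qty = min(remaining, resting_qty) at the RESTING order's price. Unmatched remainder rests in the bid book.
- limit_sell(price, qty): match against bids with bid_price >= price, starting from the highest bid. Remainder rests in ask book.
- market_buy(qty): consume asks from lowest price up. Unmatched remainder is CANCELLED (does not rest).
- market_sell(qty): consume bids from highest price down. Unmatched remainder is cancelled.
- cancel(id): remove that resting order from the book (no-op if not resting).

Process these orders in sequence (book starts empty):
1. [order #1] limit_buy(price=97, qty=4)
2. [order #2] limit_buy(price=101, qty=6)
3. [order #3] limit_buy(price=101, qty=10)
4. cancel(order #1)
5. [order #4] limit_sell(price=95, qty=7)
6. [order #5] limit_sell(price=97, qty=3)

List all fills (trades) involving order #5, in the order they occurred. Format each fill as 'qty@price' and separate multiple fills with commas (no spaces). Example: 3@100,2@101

After op 1 [order #1] limit_buy(price=97, qty=4): fills=none; bids=[#1:4@97] asks=[-]
After op 2 [order #2] limit_buy(price=101, qty=6): fills=none; bids=[#2:6@101 #1:4@97] asks=[-]
After op 3 [order #3] limit_buy(price=101, qty=10): fills=none; bids=[#2:6@101 #3:10@101 #1:4@97] asks=[-]
After op 4 cancel(order #1): fills=none; bids=[#2:6@101 #3:10@101] asks=[-]
After op 5 [order #4] limit_sell(price=95, qty=7): fills=#2x#4:6@101 #3x#4:1@101; bids=[#3:9@101] asks=[-]
After op 6 [order #5] limit_sell(price=97, qty=3): fills=#3x#5:3@101; bids=[#3:6@101] asks=[-]

Answer: 3@101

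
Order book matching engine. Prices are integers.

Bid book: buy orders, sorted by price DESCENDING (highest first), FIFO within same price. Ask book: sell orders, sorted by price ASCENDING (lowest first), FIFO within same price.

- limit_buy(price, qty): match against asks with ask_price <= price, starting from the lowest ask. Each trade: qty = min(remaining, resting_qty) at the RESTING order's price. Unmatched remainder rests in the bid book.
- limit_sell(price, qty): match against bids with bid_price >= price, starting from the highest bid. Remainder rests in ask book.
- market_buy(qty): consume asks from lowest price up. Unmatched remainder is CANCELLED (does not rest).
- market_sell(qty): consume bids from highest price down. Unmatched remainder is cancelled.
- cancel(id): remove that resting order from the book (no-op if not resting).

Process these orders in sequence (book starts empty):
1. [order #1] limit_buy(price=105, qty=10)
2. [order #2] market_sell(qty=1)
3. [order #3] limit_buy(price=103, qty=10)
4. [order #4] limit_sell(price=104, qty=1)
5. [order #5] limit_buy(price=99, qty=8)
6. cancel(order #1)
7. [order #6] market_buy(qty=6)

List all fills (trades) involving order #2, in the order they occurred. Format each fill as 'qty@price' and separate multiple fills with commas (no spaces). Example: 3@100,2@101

Answer: 1@105

Derivation:
After op 1 [order #1] limit_buy(price=105, qty=10): fills=none; bids=[#1:10@105] asks=[-]
After op 2 [order #2] market_sell(qty=1): fills=#1x#2:1@105; bids=[#1:9@105] asks=[-]
After op 3 [order #3] limit_buy(price=103, qty=10): fills=none; bids=[#1:9@105 #3:10@103] asks=[-]
After op 4 [order #4] limit_sell(price=104, qty=1): fills=#1x#4:1@105; bids=[#1:8@105 #3:10@103] asks=[-]
After op 5 [order #5] limit_buy(price=99, qty=8): fills=none; bids=[#1:8@105 #3:10@103 #5:8@99] asks=[-]
After op 6 cancel(order #1): fills=none; bids=[#3:10@103 #5:8@99] asks=[-]
After op 7 [order #6] market_buy(qty=6): fills=none; bids=[#3:10@103 #5:8@99] asks=[-]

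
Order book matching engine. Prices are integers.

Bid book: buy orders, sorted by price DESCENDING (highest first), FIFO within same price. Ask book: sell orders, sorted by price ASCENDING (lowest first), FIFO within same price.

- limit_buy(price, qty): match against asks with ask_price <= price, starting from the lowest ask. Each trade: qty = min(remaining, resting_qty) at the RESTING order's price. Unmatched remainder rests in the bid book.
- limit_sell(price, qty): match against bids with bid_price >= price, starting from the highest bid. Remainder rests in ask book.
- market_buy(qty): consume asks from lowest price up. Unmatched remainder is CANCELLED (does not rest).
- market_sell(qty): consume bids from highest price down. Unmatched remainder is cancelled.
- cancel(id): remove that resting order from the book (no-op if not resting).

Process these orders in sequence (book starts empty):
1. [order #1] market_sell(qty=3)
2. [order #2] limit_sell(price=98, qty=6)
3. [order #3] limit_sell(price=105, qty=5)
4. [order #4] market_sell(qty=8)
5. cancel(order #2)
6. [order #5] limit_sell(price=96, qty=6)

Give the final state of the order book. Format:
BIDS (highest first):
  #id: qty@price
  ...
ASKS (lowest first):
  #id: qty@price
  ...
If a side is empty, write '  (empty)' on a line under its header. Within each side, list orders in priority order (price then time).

Answer: BIDS (highest first):
  (empty)
ASKS (lowest first):
  #5: 6@96
  #3: 5@105

Derivation:
After op 1 [order #1] market_sell(qty=3): fills=none; bids=[-] asks=[-]
After op 2 [order #2] limit_sell(price=98, qty=6): fills=none; bids=[-] asks=[#2:6@98]
After op 3 [order #3] limit_sell(price=105, qty=5): fills=none; bids=[-] asks=[#2:6@98 #3:5@105]
After op 4 [order #4] market_sell(qty=8): fills=none; bids=[-] asks=[#2:6@98 #3:5@105]
After op 5 cancel(order #2): fills=none; bids=[-] asks=[#3:5@105]
After op 6 [order #5] limit_sell(price=96, qty=6): fills=none; bids=[-] asks=[#5:6@96 #3:5@105]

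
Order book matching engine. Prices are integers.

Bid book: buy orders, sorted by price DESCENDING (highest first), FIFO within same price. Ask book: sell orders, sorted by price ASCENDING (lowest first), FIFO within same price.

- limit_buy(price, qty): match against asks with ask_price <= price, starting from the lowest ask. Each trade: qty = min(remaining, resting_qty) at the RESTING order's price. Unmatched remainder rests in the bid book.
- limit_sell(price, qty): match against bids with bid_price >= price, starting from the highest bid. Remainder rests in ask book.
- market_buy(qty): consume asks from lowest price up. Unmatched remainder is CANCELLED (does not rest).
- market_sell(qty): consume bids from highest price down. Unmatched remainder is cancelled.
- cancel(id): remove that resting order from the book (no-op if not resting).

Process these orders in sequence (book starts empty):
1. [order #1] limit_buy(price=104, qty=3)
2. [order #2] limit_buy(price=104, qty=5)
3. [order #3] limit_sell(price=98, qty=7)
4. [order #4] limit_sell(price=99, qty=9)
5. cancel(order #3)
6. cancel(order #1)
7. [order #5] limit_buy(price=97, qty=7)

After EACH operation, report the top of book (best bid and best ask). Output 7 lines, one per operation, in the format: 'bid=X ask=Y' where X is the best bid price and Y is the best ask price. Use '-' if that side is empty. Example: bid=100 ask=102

Answer: bid=104 ask=-
bid=104 ask=-
bid=104 ask=-
bid=- ask=99
bid=- ask=99
bid=- ask=99
bid=97 ask=99

Derivation:
After op 1 [order #1] limit_buy(price=104, qty=3): fills=none; bids=[#1:3@104] asks=[-]
After op 2 [order #2] limit_buy(price=104, qty=5): fills=none; bids=[#1:3@104 #2:5@104] asks=[-]
After op 3 [order #3] limit_sell(price=98, qty=7): fills=#1x#3:3@104 #2x#3:4@104; bids=[#2:1@104] asks=[-]
After op 4 [order #4] limit_sell(price=99, qty=9): fills=#2x#4:1@104; bids=[-] asks=[#4:8@99]
After op 5 cancel(order #3): fills=none; bids=[-] asks=[#4:8@99]
After op 6 cancel(order #1): fills=none; bids=[-] asks=[#4:8@99]
After op 7 [order #5] limit_buy(price=97, qty=7): fills=none; bids=[#5:7@97] asks=[#4:8@99]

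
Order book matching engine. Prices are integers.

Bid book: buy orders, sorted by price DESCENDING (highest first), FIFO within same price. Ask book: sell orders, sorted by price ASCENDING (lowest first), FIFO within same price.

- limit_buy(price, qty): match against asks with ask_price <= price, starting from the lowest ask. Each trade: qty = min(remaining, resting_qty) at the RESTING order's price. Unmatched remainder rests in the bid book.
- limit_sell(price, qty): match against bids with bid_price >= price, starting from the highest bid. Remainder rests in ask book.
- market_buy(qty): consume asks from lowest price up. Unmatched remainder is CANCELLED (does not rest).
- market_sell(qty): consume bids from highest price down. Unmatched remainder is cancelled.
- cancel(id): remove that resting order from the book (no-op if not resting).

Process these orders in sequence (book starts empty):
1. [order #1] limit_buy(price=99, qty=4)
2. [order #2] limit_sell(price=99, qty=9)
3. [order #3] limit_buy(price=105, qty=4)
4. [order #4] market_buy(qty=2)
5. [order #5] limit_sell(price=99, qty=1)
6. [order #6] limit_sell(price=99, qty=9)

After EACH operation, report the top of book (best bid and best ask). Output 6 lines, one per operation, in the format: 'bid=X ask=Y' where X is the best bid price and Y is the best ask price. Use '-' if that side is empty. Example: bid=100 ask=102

Answer: bid=99 ask=-
bid=- ask=99
bid=- ask=99
bid=- ask=-
bid=- ask=99
bid=- ask=99

Derivation:
After op 1 [order #1] limit_buy(price=99, qty=4): fills=none; bids=[#1:4@99] asks=[-]
After op 2 [order #2] limit_sell(price=99, qty=9): fills=#1x#2:4@99; bids=[-] asks=[#2:5@99]
After op 3 [order #3] limit_buy(price=105, qty=4): fills=#3x#2:4@99; bids=[-] asks=[#2:1@99]
After op 4 [order #4] market_buy(qty=2): fills=#4x#2:1@99; bids=[-] asks=[-]
After op 5 [order #5] limit_sell(price=99, qty=1): fills=none; bids=[-] asks=[#5:1@99]
After op 6 [order #6] limit_sell(price=99, qty=9): fills=none; bids=[-] asks=[#5:1@99 #6:9@99]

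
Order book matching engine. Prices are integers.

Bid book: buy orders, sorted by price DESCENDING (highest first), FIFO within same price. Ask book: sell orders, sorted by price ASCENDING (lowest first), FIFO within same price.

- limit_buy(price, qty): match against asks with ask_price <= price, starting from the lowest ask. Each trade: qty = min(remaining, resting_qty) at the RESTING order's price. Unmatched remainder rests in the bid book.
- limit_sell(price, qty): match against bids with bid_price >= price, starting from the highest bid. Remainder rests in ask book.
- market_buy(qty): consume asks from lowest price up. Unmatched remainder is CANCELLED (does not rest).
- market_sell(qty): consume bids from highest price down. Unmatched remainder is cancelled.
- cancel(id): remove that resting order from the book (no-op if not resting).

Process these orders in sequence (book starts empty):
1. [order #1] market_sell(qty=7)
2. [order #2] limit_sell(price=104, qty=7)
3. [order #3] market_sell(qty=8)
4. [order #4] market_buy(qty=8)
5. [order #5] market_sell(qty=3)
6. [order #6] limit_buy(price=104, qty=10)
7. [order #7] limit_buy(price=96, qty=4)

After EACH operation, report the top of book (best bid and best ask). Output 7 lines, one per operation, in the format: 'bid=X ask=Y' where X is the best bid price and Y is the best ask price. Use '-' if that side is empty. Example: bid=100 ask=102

Answer: bid=- ask=-
bid=- ask=104
bid=- ask=104
bid=- ask=-
bid=- ask=-
bid=104 ask=-
bid=104 ask=-

Derivation:
After op 1 [order #1] market_sell(qty=7): fills=none; bids=[-] asks=[-]
After op 2 [order #2] limit_sell(price=104, qty=7): fills=none; bids=[-] asks=[#2:7@104]
After op 3 [order #3] market_sell(qty=8): fills=none; bids=[-] asks=[#2:7@104]
After op 4 [order #4] market_buy(qty=8): fills=#4x#2:7@104; bids=[-] asks=[-]
After op 5 [order #5] market_sell(qty=3): fills=none; bids=[-] asks=[-]
After op 6 [order #6] limit_buy(price=104, qty=10): fills=none; bids=[#6:10@104] asks=[-]
After op 7 [order #7] limit_buy(price=96, qty=4): fills=none; bids=[#6:10@104 #7:4@96] asks=[-]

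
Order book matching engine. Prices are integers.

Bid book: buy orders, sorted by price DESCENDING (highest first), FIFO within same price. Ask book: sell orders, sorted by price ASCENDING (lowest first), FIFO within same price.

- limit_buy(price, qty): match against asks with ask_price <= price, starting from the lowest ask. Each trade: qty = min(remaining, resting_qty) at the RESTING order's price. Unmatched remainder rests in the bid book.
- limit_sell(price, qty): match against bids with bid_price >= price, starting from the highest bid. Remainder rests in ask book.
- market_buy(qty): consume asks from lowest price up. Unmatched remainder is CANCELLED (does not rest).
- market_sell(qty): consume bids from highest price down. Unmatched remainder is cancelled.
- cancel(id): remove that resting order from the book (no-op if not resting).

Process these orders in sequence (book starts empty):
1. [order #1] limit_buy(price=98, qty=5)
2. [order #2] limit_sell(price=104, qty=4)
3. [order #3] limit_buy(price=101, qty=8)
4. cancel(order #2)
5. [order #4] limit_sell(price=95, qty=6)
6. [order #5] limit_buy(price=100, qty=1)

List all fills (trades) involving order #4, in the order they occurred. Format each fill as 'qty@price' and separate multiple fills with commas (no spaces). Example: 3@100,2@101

After op 1 [order #1] limit_buy(price=98, qty=5): fills=none; bids=[#1:5@98] asks=[-]
After op 2 [order #2] limit_sell(price=104, qty=4): fills=none; bids=[#1:5@98] asks=[#2:4@104]
After op 3 [order #3] limit_buy(price=101, qty=8): fills=none; bids=[#3:8@101 #1:5@98] asks=[#2:4@104]
After op 4 cancel(order #2): fills=none; bids=[#3:8@101 #1:5@98] asks=[-]
After op 5 [order #4] limit_sell(price=95, qty=6): fills=#3x#4:6@101; bids=[#3:2@101 #1:5@98] asks=[-]
After op 6 [order #5] limit_buy(price=100, qty=1): fills=none; bids=[#3:2@101 #5:1@100 #1:5@98] asks=[-]

Answer: 6@101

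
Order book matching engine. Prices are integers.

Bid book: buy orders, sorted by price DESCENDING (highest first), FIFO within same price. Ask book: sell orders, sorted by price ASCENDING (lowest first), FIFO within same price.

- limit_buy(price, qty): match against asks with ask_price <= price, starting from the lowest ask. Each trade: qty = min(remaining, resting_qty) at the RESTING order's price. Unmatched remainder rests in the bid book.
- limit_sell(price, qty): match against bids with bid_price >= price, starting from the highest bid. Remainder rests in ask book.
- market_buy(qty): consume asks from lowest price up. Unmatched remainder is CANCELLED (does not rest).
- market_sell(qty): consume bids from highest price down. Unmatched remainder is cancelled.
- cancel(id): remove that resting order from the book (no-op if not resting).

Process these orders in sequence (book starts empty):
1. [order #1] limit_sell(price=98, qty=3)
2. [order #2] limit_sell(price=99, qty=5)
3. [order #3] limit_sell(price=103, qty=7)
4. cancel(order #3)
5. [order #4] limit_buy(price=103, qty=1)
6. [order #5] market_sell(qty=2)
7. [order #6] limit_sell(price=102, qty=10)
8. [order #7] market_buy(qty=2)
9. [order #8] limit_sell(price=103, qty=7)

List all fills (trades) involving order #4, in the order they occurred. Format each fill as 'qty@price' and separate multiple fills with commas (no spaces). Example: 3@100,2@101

After op 1 [order #1] limit_sell(price=98, qty=3): fills=none; bids=[-] asks=[#1:3@98]
After op 2 [order #2] limit_sell(price=99, qty=5): fills=none; bids=[-] asks=[#1:3@98 #2:5@99]
After op 3 [order #3] limit_sell(price=103, qty=7): fills=none; bids=[-] asks=[#1:3@98 #2:5@99 #3:7@103]
After op 4 cancel(order #3): fills=none; bids=[-] asks=[#1:3@98 #2:5@99]
After op 5 [order #4] limit_buy(price=103, qty=1): fills=#4x#1:1@98; bids=[-] asks=[#1:2@98 #2:5@99]
After op 6 [order #5] market_sell(qty=2): fills=none; bids=[-] asks=[#1:2@98 #2:5@99]
After op 7 [order #6] limit_sell(price=102, qty=10): fills=none; bids=[-] asks=[#1:2@98 #2:5@99 #6:10@102]
After op 8 [order #7] market_buy(qty=2): fills=#7x#1:2@98; bids=[-] asks=[#2:5@99 #6:10@102]
After op 9 [order #8] limit_sell(price=103, qty=7): fills=none; bids=[-] asks=[#2:5@99 #6:10@102 #8:7@103]

Answer: 1@98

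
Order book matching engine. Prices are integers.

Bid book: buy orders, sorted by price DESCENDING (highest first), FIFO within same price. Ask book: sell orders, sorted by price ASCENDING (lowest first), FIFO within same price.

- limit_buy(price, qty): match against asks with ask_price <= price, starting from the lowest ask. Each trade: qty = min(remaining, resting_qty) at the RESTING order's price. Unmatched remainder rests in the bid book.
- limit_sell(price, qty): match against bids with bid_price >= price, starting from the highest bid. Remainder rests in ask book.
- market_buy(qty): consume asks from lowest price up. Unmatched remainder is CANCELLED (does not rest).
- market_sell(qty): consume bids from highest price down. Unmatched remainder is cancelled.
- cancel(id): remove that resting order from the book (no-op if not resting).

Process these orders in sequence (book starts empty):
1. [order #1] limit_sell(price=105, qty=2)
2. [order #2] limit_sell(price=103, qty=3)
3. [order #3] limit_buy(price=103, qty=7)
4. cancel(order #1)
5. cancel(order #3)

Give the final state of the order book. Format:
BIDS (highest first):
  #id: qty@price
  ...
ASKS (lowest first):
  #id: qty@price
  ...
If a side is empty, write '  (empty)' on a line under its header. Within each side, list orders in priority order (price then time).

Answer: BIDS (highest first):
  (empty)
ASKS (lowest first):
  (empty)

Derivation:
After op 1 [order #1] limit_sell(price=105, qty=2): fills=none; bids=[-] asks=[#1:2@105]
After op 2 [order #2] limit_sell(price=103, qty=3): fills=none; bids=[-] asks=[#2:3@103 #1:2@105]
After op 3 [order #3] limit_buy(price=103, qty=7): fills=#3x#2:3@103; bids=[#3:4@103] asks=[#1:2@105]
After op 4 cancel(order #1): fills=none; bids=[#3:4@103] asks=[-]
After op 5 cancel(order #3): fills=none; bids=[-] asks=[-]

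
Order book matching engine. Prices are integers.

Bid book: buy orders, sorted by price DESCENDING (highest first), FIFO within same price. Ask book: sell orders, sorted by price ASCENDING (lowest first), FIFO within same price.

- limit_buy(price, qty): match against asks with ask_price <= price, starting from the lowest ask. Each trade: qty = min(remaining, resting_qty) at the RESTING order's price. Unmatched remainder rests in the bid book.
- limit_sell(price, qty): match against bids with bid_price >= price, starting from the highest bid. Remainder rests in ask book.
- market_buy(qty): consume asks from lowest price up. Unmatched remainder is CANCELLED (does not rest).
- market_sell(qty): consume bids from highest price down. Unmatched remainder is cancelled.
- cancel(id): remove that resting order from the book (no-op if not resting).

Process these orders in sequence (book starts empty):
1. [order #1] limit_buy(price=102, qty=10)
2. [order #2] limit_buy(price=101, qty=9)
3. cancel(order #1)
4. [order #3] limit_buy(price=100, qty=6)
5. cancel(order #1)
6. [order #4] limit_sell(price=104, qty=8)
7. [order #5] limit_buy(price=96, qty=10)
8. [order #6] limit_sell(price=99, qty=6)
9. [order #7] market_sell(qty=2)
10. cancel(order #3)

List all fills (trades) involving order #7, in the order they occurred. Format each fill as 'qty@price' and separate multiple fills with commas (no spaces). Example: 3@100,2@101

Answer: 2@101

Derivation:
After op 1 [order #1] limit_buy(price=102, qty=10): fills=none; bids=[#1:10@102] asks=[-]
After op 2 [order #2] limit_buy(price=101, qty=9): fills=none; bids=[#1:10@102 #2:9@101] asks=[-]
After op 3 cancel(order #1): fills=none; bids=[#2:9@101] asks=[-]
After op 4 [order #3] limit_buy(price=100, qty=6): fills=none; bids=[#2:9@101 #3:6@100] asks=[-]
After op 5 cancel(order #1): fills=none; bids=[#2:9@101 #3:6@100] asks=[-]
After op 6 [order #4] limit_sell(price=104, qty=8): fills=none; bids=[#2:9@101 #3:6@100] asks=[#4:8@104]
After op 7 [order #5] limit_buy(price=96, qty=10): fills=none; bids=[#2:9@101 #3:6@100 #5:10@96] asks=[#4:8@104]
After op 8 [order #6] limit_sell(price=99, qty=6): fills=#2x#6:6@101; bids=[#2:3@101 #3:6@100 #5:10@96] asks=[#4:8@104]
After op 9 [order #7] market_sell(qty=2): fills=#2x#7:2@101; bids=[#2:1@101 #3:6@100 #5:10@96] asks=[#4:8@104]
After op 10 cancel(order #3): fills=none; bids=[#2:1@101 #5:10@96] asks=[#4:8@104]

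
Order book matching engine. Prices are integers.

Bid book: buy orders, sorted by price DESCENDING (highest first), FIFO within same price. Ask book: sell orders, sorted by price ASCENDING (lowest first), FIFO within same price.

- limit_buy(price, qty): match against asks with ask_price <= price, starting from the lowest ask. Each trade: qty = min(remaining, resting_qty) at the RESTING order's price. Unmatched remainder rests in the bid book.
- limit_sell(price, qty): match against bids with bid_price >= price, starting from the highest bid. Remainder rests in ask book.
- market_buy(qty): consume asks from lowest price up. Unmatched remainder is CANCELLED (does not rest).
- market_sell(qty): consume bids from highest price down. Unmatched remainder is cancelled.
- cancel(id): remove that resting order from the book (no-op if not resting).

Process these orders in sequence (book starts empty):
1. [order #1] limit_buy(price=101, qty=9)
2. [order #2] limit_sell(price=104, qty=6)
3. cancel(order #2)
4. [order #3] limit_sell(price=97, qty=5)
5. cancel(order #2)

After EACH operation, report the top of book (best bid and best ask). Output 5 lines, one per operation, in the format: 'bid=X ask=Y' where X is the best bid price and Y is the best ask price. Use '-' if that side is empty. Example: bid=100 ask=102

Answer: bid=101 ask=-
bid=101 ask=104
bid=101 ask=-
bid=101 ask=-
bid=101 ask=-

Derivation:
After op 1 [order #1] limit_buy(price=101, qty=9): fills=none; bids=[#1:9@101] asks=[-]
After op 2 [order #2] limit_sell(price=104, qty=6): fills=none; bids=[#1:9@101] asks=[#2:6@104]
After op 3 cancel(order #2): fills=none; bids=[#1:9@101] asks=[-]
After op 4 [order #3] limit_sell(price=97, qty=5): fills=#1x#3:5@101; bids=[#1:4@101] asks=[-]
After op 5 cancel(order #2): fills=none; bids=[#1:4@101] asks=[-]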